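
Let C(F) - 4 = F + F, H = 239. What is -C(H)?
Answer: -482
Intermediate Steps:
C(F) = 4 + 2*F (C(F) = 4 + (F + F) = 4 + 2*F)
-C(H) = -(4 + 2*239) = -(4 + 478) = -1*482 = -482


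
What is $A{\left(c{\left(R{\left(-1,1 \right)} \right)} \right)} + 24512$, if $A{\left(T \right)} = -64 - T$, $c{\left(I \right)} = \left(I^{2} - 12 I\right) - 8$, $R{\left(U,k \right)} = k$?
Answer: $24467$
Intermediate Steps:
$c{\left(I \right)} = -8 + I^{2} - 12 I$
$A{\left(c{\left(R{\left(-1,1 \right)} \right)} \right)} + 24512 = \left(-64 - \left(-8 + 1^{2} - 12\right)\right) + 24512 = \left(-64 - \left(-8 + 1 - 12\right)\right) + 24512 = \left(-64 - -19\right) + 24512 = \left(-64 + 19\right) + 24512 = -45 + 24512 = 24467$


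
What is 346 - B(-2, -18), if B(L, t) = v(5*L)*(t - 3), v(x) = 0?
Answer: 346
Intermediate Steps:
B(L, t) = 0 (B(L, t) = 0*(t - 3) = 0*(-3 + t) = 0)
346 - B(-2, -18) = 346 - 1*0 = 346 + 0 = 346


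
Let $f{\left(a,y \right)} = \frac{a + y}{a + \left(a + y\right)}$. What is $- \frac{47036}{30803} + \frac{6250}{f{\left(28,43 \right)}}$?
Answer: $\frac{19056016694}{2187013} \approx 8713.3$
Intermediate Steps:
$f{\left(a,y \right)} = \frac{a + y}{y + 2 a}$
$- \frac{47036}{30803} + \frac{6250}{f{\left(28,43 \right)}} = - \frac{47036}{30803} + \frac{6250}{\frac{1}{43 + 2 \cdot 28} \left(28 + 43\right)} = \left(-47036\right) \frac{1}{30803} + \frac{6250}{\frac{1}{43 + 56} \cdot 71} = - \frac{47036}{30803} + \frac{6250}{\frac{1}{99} \cdot 71} = - \frac{47036}{30803} + \frac{6250}{\frac{71}{99}} = - \frac{47036}{30803} + 6250 \cdot \frac{99}{71} = - \frac{47036}{30803} + \frac{618750}{71} = \frac{19056016694}{2187013}$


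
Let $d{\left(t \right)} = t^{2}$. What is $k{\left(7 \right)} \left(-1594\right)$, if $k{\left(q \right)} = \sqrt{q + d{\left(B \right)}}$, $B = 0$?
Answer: $- 1594 \sqrt{7} \approx -4217.3$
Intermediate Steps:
$k{\left(q \right)} = \sqrt{q}$ ($k{\left(q \right)} = \sqrt{q + 0^{2}} = \sqrt{q + 0} = \sqrt{q}$)
$k{\left(7 \right)} \left(-1594\right) = \sqrt{7} \left(-1594\right) = - 1594 \sqrt{7}$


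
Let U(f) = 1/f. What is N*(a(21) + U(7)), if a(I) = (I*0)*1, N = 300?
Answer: 300/7 ≈ 42.857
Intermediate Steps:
a(I) = 0 (a(I) = 0*1 = 0)
N*(a(21) + U(7)) = 300*(0 + 1/7) = 300*(0 + ⅐) = 300*(⅐) = 300/7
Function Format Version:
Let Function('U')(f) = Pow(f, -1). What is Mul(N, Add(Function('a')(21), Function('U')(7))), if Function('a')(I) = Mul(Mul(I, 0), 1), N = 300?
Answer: Rational(300, 7) ≈ 42.857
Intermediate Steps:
Function('a')(I) = 0 (Function('a')(I) = Mul(0, 1) = 0)
Mul(N, Add(Function('a')(21), Function('U')(7))) = Mul(300, Add(0, Pow(7, -1))) = Mul(300, Add(0, Rational(1, 7))) = Mul(300, Rational(1, 7)) = Rational(300, 7)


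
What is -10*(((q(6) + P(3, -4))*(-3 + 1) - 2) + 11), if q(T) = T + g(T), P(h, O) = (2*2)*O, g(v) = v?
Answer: -170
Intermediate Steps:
P(h, O) = 4*O
q(T) = 2*T (q(T) = T + T = 2*T)
-10*(((q(6) + P(3, -4))*(-3 + 1) - 2) + 11) = -10*(((2*6 + 4*(-4))*(-3 + 1) - 2) + 11) = -10*(((12 - 16)*(-2) - 2) + 11) = -10*((-4*(-2) - 2) + 11) = -10*((8 - 2) + 11) = -10*(6 + 11) = -10*17 = -170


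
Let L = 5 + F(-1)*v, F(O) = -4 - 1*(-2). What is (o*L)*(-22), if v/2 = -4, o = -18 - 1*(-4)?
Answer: 6468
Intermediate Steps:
o = -14 (o = -18 + 4 = -14)
F(O) = -2 (F(O) = -4 + 2 = -2)
v = -8 (v = 2*(-4) = -8)
L = 21 (L = 5 - 2*(-8) = 5 + 16 = 21)
(o*L)*(-22) = -14*21*(-22) = -294*(-22) = 6468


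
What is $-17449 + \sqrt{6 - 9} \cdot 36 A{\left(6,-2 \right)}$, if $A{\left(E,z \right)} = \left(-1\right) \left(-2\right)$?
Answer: $-17449 + 72 i \sqrt{3} \approx -17449.0 + 124.71 i$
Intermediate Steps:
$A{\left(E,z \right)} = 2$
$-17449 + \sqrt{6 - 9} \cdot 36 A{\left(6,-2 \right)} = -17449 + \sqrt{6 - 9} \cdot 36 \cdot 2 = -17449 + \sqrt{-3} \cdot 36 \cdot 2 = -17449 + i \sqrt{3} \cdot 36 \cdot 2 = -17449 + 36 i \sqrt{3} \cdot 2 = -17449 + 72 i \sqrt{3}$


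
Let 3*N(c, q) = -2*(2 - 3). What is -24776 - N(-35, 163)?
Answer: -74330/3 ≈ -24777.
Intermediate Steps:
N(c, q) = ⅔ (N(c, q) = (-2*(2 - 3))/3 = (-2*(-1))/3 = (⅓)*2 = ⅔)
-24776 - N(-35, 163) = -24776 - 1*⅔ = -24776 - ⅔ = -74330/3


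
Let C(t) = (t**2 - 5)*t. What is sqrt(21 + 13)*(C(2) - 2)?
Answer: -4*sqrt(34) ≈ -23.324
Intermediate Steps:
C(t) = t*(-5 + t**2) (C(t) = (-5 + t**2)*t = t*(-5 + t**2))
sqrt(21 + 13)*(C(2) - 2) = sqrt(21 + 13)*(2*(-5 + 2**2) - 2) = sqrt(34)*(2*(-5 + 4) - 2) = sqrt(34)*(2*(-1) - 2) = sqrt(34)*(-2 - 2) = sqrt(34)*(-4) = -4*sqrt(34)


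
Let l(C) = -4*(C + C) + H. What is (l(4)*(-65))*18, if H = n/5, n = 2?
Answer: 36972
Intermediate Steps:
H = 2/5 ≈ 0.40000
l(C) = 2/5 - 8*C (l(C) = -4*(C + C) + 2/5 = -8*C + 2/5 = 2/5 - 8*C)
(l(4)*(-65))*18 = ((2/5 - 8*4)*(-65))*18 = ((2/5 - 32)*(-65))*18 = -158/5*(-65)*18 = 2054*18 = 36972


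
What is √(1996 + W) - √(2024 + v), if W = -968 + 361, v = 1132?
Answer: √1389 - 2*√789 ≈ -18.909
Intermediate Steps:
W = -607
√(1996 + W) - √(2024 + v) = √(1996 - 607) - √(2024 + 1132) = √1389 - √3156 = √1389 - 2*√789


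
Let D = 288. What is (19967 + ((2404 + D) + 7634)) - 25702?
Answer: 4591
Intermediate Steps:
(19967 + ((2404 + D) + 7634)) - 25702 = (19967 + ((2404 + 288) + 7634)) - 25702 = (19967 + (2692 + 7634)) - 25702 = (19967 + 10326) - 25702 = 30293 - 25702 = 4591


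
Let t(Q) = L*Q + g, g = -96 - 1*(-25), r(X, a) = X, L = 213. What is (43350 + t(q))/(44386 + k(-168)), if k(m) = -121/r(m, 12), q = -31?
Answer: 6161568/7456969 ≈ 0.82628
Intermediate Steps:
g = -71 (g = -96 + 25 = -71)
k(m) = -121/m
t(Q) = -71 + 213*Q (t(Q) = 213*Q - 71 = -71 + 213*Q)
(43350 + t(q))/(44386 + k(-168)) = (43350 + (-71 + 213*(-31)))/(44386 - 121/(-168)) = (43350 + (-71 - 6603))/(44386 - 121*(-1/168)) = (43350 - 6674)/(44386 + 121/168) = 36676/(7456969/168) = 36676*(168/7456969) = 6161568/7456969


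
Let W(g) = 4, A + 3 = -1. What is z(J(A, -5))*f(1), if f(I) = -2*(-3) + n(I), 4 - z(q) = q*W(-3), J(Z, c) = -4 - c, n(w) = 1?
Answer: 0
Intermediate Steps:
A = -4 (A = -3 - 1 = -4)
z(q) = 4 - 4*q (z(q) = 4 - q*4 = 4 - 4*q)
f(I) = 7 (f(I) = -2*(-3) + 1 = 6 + 1 = 7)
z(J(A, -5))*f(1) = (4 - 4*(-4 - 1*(-5)))*7 = (4 - 4*(-4 + 5))*7 = (4 - 4*1)*7 = (4 - 4)*7 = 0*7 = 0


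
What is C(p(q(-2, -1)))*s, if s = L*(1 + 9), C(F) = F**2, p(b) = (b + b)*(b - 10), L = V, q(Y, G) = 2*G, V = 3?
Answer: 69120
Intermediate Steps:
L = 3
p(b) = 2*b*(-10 + b) (p(b) = (2*b)*(-10 + b) = 2*b*(-10 + b))
s = 30 (s = 3*(1 + 9) = 3*10 = 30)
C(p(q(-2, -1)))*s = (2*(2*(-1))*(-10 + 2*(-1)))**2*30 = (2*(-2)*(-10 - 2))**2*30 = (2*(-2)*(-12))**2*30 = 48**2*30 = 2304*30 = 69120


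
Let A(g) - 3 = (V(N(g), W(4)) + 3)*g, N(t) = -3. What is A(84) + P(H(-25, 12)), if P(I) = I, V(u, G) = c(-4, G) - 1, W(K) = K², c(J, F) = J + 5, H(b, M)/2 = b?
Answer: 205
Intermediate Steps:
H(b, M) = 2*b
c(J, F) = 5 + J
V(u, G) = 0 (V(u, G) = (5 - 4) - 1 = 1 - 1 = 0)
A(g) = 3 + 3*g (A(g) = 3 + (0 + 3)*g = 3 + 3*g)
A(84) + P(H(-25, 12)) = (3 + 3*84) + 2*(-25) = (3 + 252) - 50 = 255 - 50 = 205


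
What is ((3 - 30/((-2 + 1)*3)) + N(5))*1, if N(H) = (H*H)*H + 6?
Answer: 144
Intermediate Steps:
N(H) = 6 + H**3 (N(H) = H**2*H + 6 = H**3 + 6 = 6 + H**3)
((3 - 30/((-2 + 1)*3)) + N(5))*1 = ((3 - 30/((-2 + 1)*3)) + (6 + 5**3))*1 = ((3 - 30/((-1*3))) + (6 + 125))*1 = ((3 - 30/(-3)) + 131)*1 = ((3 - 30*(-1)/3) + 131)*1 = ((3 - 5*(-2)) + 131)*1 = ((3 + 10) + 131)*1 = (13 + 131)*1 = 144*1 = 144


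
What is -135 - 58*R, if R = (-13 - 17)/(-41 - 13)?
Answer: -1505/9 ≈ -167.22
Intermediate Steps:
R = 5/9 (R = -30/(-54) = -30*(-1/54) = 5/9 ≈ 0.55556)
-135 - 58*R = -135 - 58*5/9 = -135 - 290/9 = -1505/9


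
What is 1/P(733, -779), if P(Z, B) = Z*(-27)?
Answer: -1/19791 ≈ -5.0528e-5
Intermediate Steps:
P(Z, B) = -27*Z
1/P(733, -779) = 1/(-27*733) = 1/(-19791) = -1/19791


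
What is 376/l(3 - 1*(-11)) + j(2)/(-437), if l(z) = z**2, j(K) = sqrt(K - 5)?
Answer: 94/49 - I*sqrt(3)/437 ≈ 1.9184 - 0.0039635*I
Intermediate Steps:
j(K) = sqrt(-5 + K)
376/l(3 - 1*(-11)) + j(2)/(-437) = 376/((3 - 1*(-11))**2) + sqrt(-5 + 2)/(-437) = 376/((3 + 11)**2) + sqrt(-3)*(-1/437) = 376/(14**2) + (I*sqrt(3))*(-1/437) = 376/196 - I*sqrt(3)/437 = 376*(1/196) - I*sqrt(3)/437 = 94/49 - I*sqrt(3)/437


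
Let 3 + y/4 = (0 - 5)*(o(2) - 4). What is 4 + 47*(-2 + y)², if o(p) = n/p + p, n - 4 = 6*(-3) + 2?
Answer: 1001856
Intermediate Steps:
n = -12 (n = 4 + (6*(-3) + 2) = 4 + (-18 + 2) = 4 - 16 = -12)
o(p) = p - 12/p (o(p) = -12/p + p = p - 12/p)
y = 148 (y = -12 + 4*((0 - 5)*((2 - 12/2) - 4)) = -12 + 4*(-5*((2 - 12*½) - 4)) = -12 + 4*(-5*((2 - 6) - 4)) = -12 + 4*(-5*(-4 - 4)) = -12 + 4*(-5*(-8)) = -12 + 4*40 = -12 + 160 = 148)
4 + 47*(-2 + y)² = 4 + 47*(-2 + 148)² = 4 + 47*146² = 4 + 47*21316 = 4 + 1001852 = 1001856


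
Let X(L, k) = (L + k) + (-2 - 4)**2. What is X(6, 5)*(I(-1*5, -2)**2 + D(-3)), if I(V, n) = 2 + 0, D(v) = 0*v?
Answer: 188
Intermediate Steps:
D(v) = 0
I(V, n) = 2
X(L, k) = 36 + L + k (X(L, k) = (L + k) + (-6)**2 = (L + k) + 36 = 36 + L + k)
X(6, 5)*(I(-1*5, -2)**2 + D(-3)) = (36 + 6 + 5)*(2**2 + 0) = 47*(4 + 0) = 47*4 = 188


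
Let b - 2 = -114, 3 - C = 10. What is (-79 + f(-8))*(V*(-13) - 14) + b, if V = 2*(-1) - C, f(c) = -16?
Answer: 7393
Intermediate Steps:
C = -7 (C = 3 - 1*10 = 3 - 10 = -7)
b = -112 (b = 2 - 114 = -112)
V = 5 (V = 2*(-1) - 1*(-7) = -2 + 7 = 5)
(-79 + f(-8))*(V*(-13) - 14) + b = (-79 - 16)*(5*(-13) - 14) - 112 = -95*(-65 - 14) - 112 = -95*(-79) - 112 = 7505 - 112 = 7393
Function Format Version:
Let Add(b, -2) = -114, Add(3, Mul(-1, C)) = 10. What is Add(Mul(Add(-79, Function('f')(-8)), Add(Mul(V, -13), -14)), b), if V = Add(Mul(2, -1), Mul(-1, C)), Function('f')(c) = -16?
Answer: 7393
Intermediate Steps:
C = -7 (C = Add(3, Mul(-1, 10)) = Add(3, -10) = -7)
b = -112 (b = Add(2, -114) = -112)
V = 5 (V = Add(Mul(2, -1), Mul(-1, -7)) = Add(-2, 7) = 5)
Add(Mul(Add(-79, Function('f')(-8)), Add(Mul(V, -13), -14)), b) = Add(Mul(Add(-79, -16), Add(Mul(5, -13), -14)), -112) = Add(Mul(-95, Add(-65, -14)), -112) = Add(Mul(-95, -79), -112) = Add(7505, -112) = 7393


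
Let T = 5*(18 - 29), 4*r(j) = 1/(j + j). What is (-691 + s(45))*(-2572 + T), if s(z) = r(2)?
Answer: 29041485/16 ≈ 1.8151e+6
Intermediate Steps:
r(j) = 1/(8*j) (r(j) = 1/(4*(j + j)) = 1/(4*((2*j))) = (1/(2*j))/4 = 1/(8*j))
s(z) = 1/16 (s(z) = (⅛)/2 = (⅛)*(½) = 1/16)
T = -55 (T = 5*(-11) = -55)
(-691 + s(45))*(-2572 + T) = (-691 + 1/16)*(-2572 - 55) = -11055/16*(-2627) = 29041485/16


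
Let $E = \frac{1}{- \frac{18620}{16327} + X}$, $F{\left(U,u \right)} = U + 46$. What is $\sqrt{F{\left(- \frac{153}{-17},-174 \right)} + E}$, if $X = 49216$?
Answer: $\frac{\sqrt{8877856979441690211}}{401765506} \approx 7.4162$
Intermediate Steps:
$F{\left(U,u \right)} = 46 + U$
$E = \frac{16327}{803531012}$ ($E = \frac{1}{- \frac{18620}{16327} + 49216} = \frac{1}{\frac{803531012}{16327}} = \frac{16327}{803531012} \approx 2.0319 \cdot 10^{-5}$)
$\sqrt{F{\left(- \frac{153}{-17},-174 \right)} + E} = \sqrt{\left(46 - \frac{153}{-17}\right) + \frac{16327}{803531012}} = \sqrt{\left(46 - -9\right) + \frac{16327}{803531012}} = \sqrt{\left(46 + 9\right) + \frac{16327}{803531012}} = \sqrt{55 + \frac{16327}{803531012}} = \sqrt{\frac{44194221987}{803531012}} = \frac{\sqrt{8877856979441690211}}{401765506}$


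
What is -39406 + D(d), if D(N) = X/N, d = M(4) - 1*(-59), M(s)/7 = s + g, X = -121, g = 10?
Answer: -6186863/157 ≈ -39407.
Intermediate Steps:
M(s) = 70 + 7*s (M(s) = 7*(s + 10) = 7*(10 + s) = 70 + 7*s)
d = 157 (d = (70 + 7*4) - 1*(-59) = (70 + 28) + 59 = 98 + 59 = 157)
D(N) = -121/N
-39406 + D(d) = -39406 - 121/157 = -6186863/157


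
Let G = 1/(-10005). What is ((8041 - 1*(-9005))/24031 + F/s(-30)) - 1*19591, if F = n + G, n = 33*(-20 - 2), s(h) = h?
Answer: -141128346324689/7212904650 ≈ -19566.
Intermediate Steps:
G = -1/10005 ≈ -9.9950e-5
n = -726 (n = 33*(-22) = -726)
F = -7263631/10005 (F = -726 - 1/10005 = -7263631/10005 ≈ -726.00)
((8041 - 1*(-9005))/24031 + F/s(-30)) - 1*19591 = ((8041 - 1*(-9005))/24031 - 7263631/10005/(-30)) - 1*19591 = ((8041 + 9005)*(1/24031) - 7263631/10005*(-1/30)) - 19591 = (17046*(1/24031) + 7263631/300150) - 19591 = (17046/24031 + 7263631/300150) - 19591 = 179668673461/7212904650 - 19591 = -141128346324689/7212904650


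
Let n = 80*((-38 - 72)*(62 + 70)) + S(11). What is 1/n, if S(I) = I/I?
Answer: -1/1161599 ≈ -8.6088e-7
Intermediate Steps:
S(I) = 1
n = -1161599 (n = 80*((-38 - 72)*(62 + 70)) + 1 = 80*(-110*132) + 1 = 80*(-14520) + 1 = -1161600 + 1 = -1161599)
1/n = 1/(-1161599) = -1/1161599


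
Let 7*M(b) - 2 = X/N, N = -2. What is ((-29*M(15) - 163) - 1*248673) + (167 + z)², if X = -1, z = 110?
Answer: -2409643/14 ≈ -1.7212e+5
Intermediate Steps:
M(b) = 5/14 (M(b) = 2/7 + (-1/(-2))/7 = 2/7 + (-1*(-½))/7 = 2/7 + (⅐)*(½) = 2/7 + 1/14 = 5/14)
((-29*M(15) - 163) - 1*248673) + (167 + z)² = ((-29*5/14 - 163) - 1*248673) + (167 + 110)² = ((-145/14 - 163) - 248673) + 277² = (-2427/14 - 248673) + 76729 = -3483849/14 + 76729 = -2409643/14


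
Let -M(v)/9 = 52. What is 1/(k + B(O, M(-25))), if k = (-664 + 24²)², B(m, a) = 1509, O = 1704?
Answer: 1/9253 ≈ 0.00010807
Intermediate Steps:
M(v) = -468 (M(v) = -9*52 = -468)
k = 7744 (k = (-664 + 576)² = (-88)² = 7744)
1/(k + B(O, M(-25))) = 1/(7744 + 1509) = 1/9253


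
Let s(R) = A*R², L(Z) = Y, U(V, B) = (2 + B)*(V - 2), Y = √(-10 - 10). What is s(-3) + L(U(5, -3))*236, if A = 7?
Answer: 63 + 472*I*√5 ≈ 63.0 + 1055.4*I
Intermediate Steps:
Y = 2*I*√5 (Y = √(-20) = 2*I*√5 ≈ 4.4721*I)
U(V, B) = (-2 + V)*(2 + B) (U(V, B) = (2 + B)*(-2 + V) = (-2 + V)*(2 + B))
L(Z) = 2*I*√5
s(R) = 7*R²
s(-3) + L(U(5, -3))*236 = 7*(-3)² + (2*I*√5)*236 = 7*9 + 472*I*√5 = 63 + 472*I*√5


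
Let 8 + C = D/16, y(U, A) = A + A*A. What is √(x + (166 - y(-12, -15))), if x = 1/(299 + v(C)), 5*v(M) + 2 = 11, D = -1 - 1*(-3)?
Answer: I*√6220074/376 ≈ 6.633*I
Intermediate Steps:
D = 2 (D = -1 + 3 = 2)
y(U, A) = A + A²
C = -63/8 (C = -8 + 2/16 = -8 + 2*(1/16) = -8 + ⅛ = -63/8 ≈ -7.8750)
v(M) = 9/5 (v(M) = -⅖ + (⅕)*11 = -⅖ + 11/5 = 9/5)
x = 5/1504 (x = 1/(299 + 9/5) = 1/(1504/5) = 5/1504 ≈ 0.0033245)
√(x + (166 - y(-12, -15))) = √(5/1504 + (166 - (-15)*(1 - 15))) = √(5/1504 + (166 - (-15)*(-14))) = √(5/1504 + (166 - 1*210)) = √(5/1504 + (166 - 210)) = √(5/1504 - 44) = √(-66171/1504) = I*√6220074/376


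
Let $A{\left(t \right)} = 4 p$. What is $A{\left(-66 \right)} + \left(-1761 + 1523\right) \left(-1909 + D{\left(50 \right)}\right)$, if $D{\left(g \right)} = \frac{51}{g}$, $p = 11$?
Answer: $\frac{11353581}{25} \approx 4.5414 \cdot 10^{5}$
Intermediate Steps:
$A{\left(t \right)} = 44$ ($A{\left(t \right)} = 4 \cdot 11 = 44$)
$A{\left(-66 \right)} + \left(-1761 + 1523\right) \left(-1909 + D{\left(50 \right)}\right) = 44 + \left(-1761 + 1523\right) \left(-1909 + \frac{51}{50}\right) = 44 - 238 \left(-1909 + 51 \cdot \frac{1}{50}\right) = 44 - 238 \left(-1909 + \frac{51}{50}\right) = 44 - - \frac{11352481}{25} = 44 + \frac{11352481}{25} = \frac{11353581}{25}$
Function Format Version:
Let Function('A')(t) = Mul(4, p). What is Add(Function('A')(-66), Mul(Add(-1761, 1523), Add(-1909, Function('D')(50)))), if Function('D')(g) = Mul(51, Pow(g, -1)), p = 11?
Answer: Rational(11353581, 25) ≈ 4.5414e+5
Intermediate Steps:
Function('A')(t) = 44 (Function('A')(t) = Mul(4, 11) = 44)
Add(Function('A')(-66), Mul(Add(-1761, 1523), Add(-1909, Function('D')(50)))) = Add(44, Mul(Add(-1761, 1523), Add(-1909, Mul(51, Pow(50, -1))))) = Add(44, Mul(-238, Add(-1909, Mul(51, Rational(1, 50))))) = Add(44, Mul(-238, Add(-1909, Rational(51, 50)))) = Add(44, Mul(-238, Rational(-95399, 50))) = Add(44, Rational(11352481, 25)) = Rational(11353581, 25)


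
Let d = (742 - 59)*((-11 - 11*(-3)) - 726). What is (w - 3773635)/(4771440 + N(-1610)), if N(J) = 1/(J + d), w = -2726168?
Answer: -3135777958926/2301943056479 ≈ -1.3622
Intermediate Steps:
d = -480832 (d = 683*((-11 + 33) - 726) = 683*(22 - 726) = 683*(-704) = -480832)
N(J) = 1/(-480832 + J) (N(J) = 1/(J - 480832) = 1/(-480832 + J))
(w - 3773635)/(4771440 + N(-1610)) = (-2726168 - 3773635)/(4771440 + 1/(-480832 - 1610)) = -6499803/(4771440 + 1/(-482442)) = -6499803/(4771440 - 1/482442) = -6499803/2301943056479/482442 = -6499803*482442/2301943056479 = -3135777958926/2301943056479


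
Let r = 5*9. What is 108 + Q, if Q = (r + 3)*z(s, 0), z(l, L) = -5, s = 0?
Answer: -132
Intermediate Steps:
r = 45
Q = -240 (Q = (45 + 3)*(-5) = 48*(-5) = -240)
108 + Q = 108 - 240 = -132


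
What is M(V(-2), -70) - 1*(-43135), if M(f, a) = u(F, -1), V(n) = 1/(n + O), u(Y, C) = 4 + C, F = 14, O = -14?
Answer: 43138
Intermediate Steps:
V(n) = 1/(-14 + n) (V(n) = 1/(n - 14) = 1/(-14 + n))
M(f, a) = 3 (M(f, a) = 4 - 1 = 3)
M(V(-2), -70) - 1*(-43135) = 3 - 1*(-43135) = 3 + 43135 = 43138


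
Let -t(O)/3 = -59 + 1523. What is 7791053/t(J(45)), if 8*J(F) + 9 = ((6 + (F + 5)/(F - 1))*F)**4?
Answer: -7791053/4392 ≈ -1773.9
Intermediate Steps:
J(F) = -9/8 + F**4*(6 + (5 + F)/(-1 + F))**4/8 (J(F) = -9/8 + ((6 + (F + 5)/(F - 1))*F)**4/8 = -9/8 + ((6 + (5 + F)/(-1 + F))*F)**4/8 = -9/8 + (F*(6 + (5 + F)/(-1 + F)))**4/8 = -9/8 + (F**4*(6 + (5 + F)/(-1 + F))**4)/8 = -9/8 + F**4*(6 + (5 + F)/(-1 + F))**4/8)
t(O) = -4392 (t(O) = -3*(-59 + 1523) = -3*1464 = -4392)
7791053/t(J(45)) = 7791053/(-4392) = 7791053*(-1/4392) = -7791053/4392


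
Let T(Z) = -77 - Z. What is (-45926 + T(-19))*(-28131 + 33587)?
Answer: -250888704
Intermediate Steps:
(-45926 + T(-19))*(-28131 + 33587) = (-45926 + (-77 - 1*(-19)))*(-28131 + 33587) = (-45926 + (-77 + 19))*5456 = (-45926 - 58)*5456 = -45984*5456 = -250888704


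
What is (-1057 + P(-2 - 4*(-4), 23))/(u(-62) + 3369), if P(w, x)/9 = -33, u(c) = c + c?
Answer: -1354/3245 ≈ -0.41726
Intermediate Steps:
u(c) = 2*c
P(w, x) = -297 (P(w, x) = 9*(-33) = -297)
(-1057 + P(-2 - 4*(-4), 23))/(u(-62) + 3369) = (-1057 - 297)/(2*(-62) + 3369) = -1354/(-124 + 3369) = -1354/3245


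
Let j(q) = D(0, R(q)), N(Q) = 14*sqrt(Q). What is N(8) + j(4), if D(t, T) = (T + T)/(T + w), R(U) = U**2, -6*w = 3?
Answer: 64/31 + 28*sqrt(2) ≈ 41.662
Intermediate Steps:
w = -1/2 (w = -1/6*3 = -1/2 ≈ -0.50000)
D(t, T) = 2*T/(-1/2 + T) (D(t, T) = (T + T)/(T - 1/2) = (2*T)/(-1/2 + T) = 2*T/(-1/2 + T))
j(q) = 4*q**2/(-1 + 2*q**2)
N(8) + j(4) = 14*sqrt(8) + 4*4**2/(-1 + 2*4**2) = 14*(2*sqrt(2)) + 4*16/(-1 + 2*16) = 28*sqrt(2) + 4*16/(-1 + 32) = 28*sqrt(2) + 4*16/31 = 28*sqrt(2) + 4*16*(1/31) = 28*sqrt(2) + 64/31 = 64/31 + 28*sqrt(2)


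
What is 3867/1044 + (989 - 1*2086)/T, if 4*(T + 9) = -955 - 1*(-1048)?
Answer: -484517/6612 ≈ -73.278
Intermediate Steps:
T = 57/4 (T = -9 + (-955 - 1*(-1048))/4 = -9 + (-955 + 1048)/4 = -9 + (1/4)*93 = -9 + 93/4 = 57/4 ≈ 14.250)
3867/1044 + (989 - 1*2086)/T = 3867/1044 + (989 - 1*2086)/(57/4) = 3867*(1/1044) + (989 - 2086)*(4/57) = 1289/348 - 1097*4/57 = 1289/348 - 4388/57 = -484517/6612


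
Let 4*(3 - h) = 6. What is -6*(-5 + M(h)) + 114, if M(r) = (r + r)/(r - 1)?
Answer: 108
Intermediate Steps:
h = 3/2 (h = 3 - 1/4*6 = 3 - 3/2 = 3/2 ≈ 1.5000)
M(r) = 2*r/(-1 + r) (M(r) = (2*r)/(-1 + r) = 2*r/(-1 + r))
-6*(-5 + M(h)) + 114 = -6*(-5 + 2*(3/2)/(-1 + 3/2)) + 114 = -6*(-5 + 2*(3/2)/(1/2)) + 114 = -6*(-5 + 2*(3/2)*2) + 114 = -6*(-5 + 6) + 114 = -6 + 114 = 108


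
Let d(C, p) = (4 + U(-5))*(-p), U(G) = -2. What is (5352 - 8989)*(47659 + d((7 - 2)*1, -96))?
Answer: -174034087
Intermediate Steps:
d(C, p) = -2*p (d(C, p) = (4 - 2)*(-p) = 2*(-p) = -2*p)
(5352 - 8989)*(47659 + d((7 - 2)*1, -96)) = (5352 - 8989)*(47659 - 2*(-96)) = -3637*(47659 + 192) = -3637*47851 = -174034087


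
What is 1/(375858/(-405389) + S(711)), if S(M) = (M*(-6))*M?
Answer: -405389/1229596291872 ≈ -3.2969e-7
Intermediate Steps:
S(M) = -6*M**2 (S(M) = (-6*M)*M = -6*M**2)
1/(375858/(-405389) + S(711)) = 1/(375858/(-405389) - 6*711**2) = 1/(375858*(-1/405389) - 6*505521) = 1/(-375858/405389 - 3033126) = 1/(-1229596291872/405389) = -405389/1229596291872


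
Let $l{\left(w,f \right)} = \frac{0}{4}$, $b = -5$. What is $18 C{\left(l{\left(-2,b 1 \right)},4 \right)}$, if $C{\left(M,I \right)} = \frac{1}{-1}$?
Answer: $-18$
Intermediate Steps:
$l{\left(w,f \right)} = 0$ ($l{\left(w,f \right)} = 0 \cdot \frac{1}{4} = 0$)
$C{\left(M,I \right)} = -1$
$18 C{\left(l{\left(-2,b 1 \right)},4 \right)} = 18 \left(-1\right) = -18$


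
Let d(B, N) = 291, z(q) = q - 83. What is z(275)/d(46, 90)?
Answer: 64/97 ≈ 0.65979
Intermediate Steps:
z(q) = -83 + q
z(275)/d(46, 90) = (-83 + 275)/291 = 192*(1/291) = 64/97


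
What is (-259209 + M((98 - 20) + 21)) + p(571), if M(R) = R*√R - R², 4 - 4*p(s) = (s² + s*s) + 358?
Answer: -432119 + 297*√11 ≈ -4.3113e+5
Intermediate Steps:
p(s) = -177/2 - s²/2 (p(s) = 1 - ((s² + s*s) + 358)/4 = 1 - ((s² + s²) + 358)/4 = 1 - (2*s² + 358)/4 = 1 - (358 + 2*s²)/4 = 1 + (-179/2 - s²/2) = -177/2 - s²/2)
M(R) = R^(3/2) - R²
(-259209 + M((98 - 20) + 21)) + p(571) = (-259209 + (((98 - 20) + 21)^(3/2) - ((98 - 20) + 21)²)) + (-177/2 - ½*571²) = (-259209 + ((78 + 21)^(3/2) - (78 + 21)²)) + (-177/2 - ½*326041) = (-259209 + (99^(3/2) - 1*99²)) + (-177/2 - 326041/2) = (-259209 + (297*√11 - 1*9801)) - 163109 = (-259209 + (297*√11 - 9801)) - 163109 = (-259209 + (-9801 + 297*√11)) - 163109 = (-269010 + 297*√11) - 163109 = -432119 + 297*√11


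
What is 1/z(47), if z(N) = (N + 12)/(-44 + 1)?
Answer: -43/59 ≈ -0.72881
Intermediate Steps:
z(N) = -12/43 - N/43 (z(N) = (12 + N)/(-43) = (12 + N)*(-1/43) = -12/43 - N/43)
1/z(47) = 1/(-12/43 - 1/43*47) = 1/(-12/43 - 47/43) = 1/(-59/43) = -43/59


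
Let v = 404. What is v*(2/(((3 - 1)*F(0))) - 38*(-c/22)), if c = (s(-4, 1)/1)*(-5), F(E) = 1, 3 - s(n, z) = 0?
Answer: -110696/11 ≈ -10063.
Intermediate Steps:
s(n, z) = 3 (s(n, z) = 3 - 1*0 = 3 + 0 = 3)
c = -15 (c = (3/1)*(-5) = (1*3)*(-5) = 3*(-5) = -15)
v*(2/(((3 - 1)*F(0))) - 38*(-c/22)) = 404*(2/(((3 - 1)*1)) - 38/((-22/(-15)))) = 404*(2/((2*1)) - 38/((-22*(-1/15)))) = 404*(2/2 - 38/22/15) = 404*(2*(½) - 38*15/22) = 404*(1 - 285/11) = 404*(-274/11) = -110696/11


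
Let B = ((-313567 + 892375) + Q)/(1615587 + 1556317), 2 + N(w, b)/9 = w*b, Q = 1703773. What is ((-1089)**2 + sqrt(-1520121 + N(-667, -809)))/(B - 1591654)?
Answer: -417958618176/560952378515 - 12687616*sqrt(208518)/5048571406635 ≈ -0.74623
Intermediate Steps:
N(w, b) = -18 + 9*b*w (N(w, b) = -18 + 9*(w*b) = -18 + 9*(b*w) = -18 + 9*b*w)
B = 2282581/3171904 (B = ((-313567 + 892375) + 1703773)/(1615587 + 1556317) = (578808 + 1703773)/3171904 = 2282581*(1/3171904) = 2282581/3171904 ≈ 0.71962)
((-1089)**2 + sqrt(-1520121 + N(-667, -809)))/(B - 1591654) = ((-1089)**2 + sqrt(-1520121 + (-18 + 9*(-809)*(-667))))/(2282581/3171904 - 1591654) = (1185921 + sqrt(-1520121 + (-18 + 4856427)))/(-5048571406635/3171904) = (1185921 + sqrt(-1520121 + 4856409))*(-3171904/5048571406635) = (1185921 + sqrt(3336288))*(-3171904/5048571406635) = (1185921 + 4*sqrt(208518))*(-3171904/5048571406635) = -417958618176/560952378515 - 12687616*sqrt(208518)/5048571406635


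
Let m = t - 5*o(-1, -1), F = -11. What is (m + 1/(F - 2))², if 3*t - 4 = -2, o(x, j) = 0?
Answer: 529/1521 ≈ 0.34780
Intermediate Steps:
t = ⅔ (t = 4/3 + (⅓)*(-2) = 4/3 - ⅔ = ⅔ ≈ 0.66667)
m = ⅔ (m = ⅔ - 5*0 = ⅔ + 0 = ⅔ ≈ 0.66667)
(m + 1/(F - 2))² = (⅔ + 1/(-11 - 2))² = (⅔ + 1/(-13))² = (⅔ - 1/13)² = (23/39)² = 529/1521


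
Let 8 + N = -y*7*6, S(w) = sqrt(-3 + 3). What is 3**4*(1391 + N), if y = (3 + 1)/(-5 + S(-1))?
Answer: 573723/5 ≈ 1.1474e+5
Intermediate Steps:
S(w) = 0 (S(w) = sqrt(0) = 0)
y = -4/5 (y = (3 + 1)/(-5 + 0) = 4/(-5) = 4*(-1/5) = -4/5 ≈ -0.80000)
N = 128/5 (N = -8 - (-4/5*7)*6 = -8 - (-28)*6/5 = -8 - 1*(-168/5) = -8 + 168/5 = 128/5 ≈ 25.600)
3**4*(1391 + N) = 3**4*(1391 + 128/5) = 81*(7083/5) = 573723/5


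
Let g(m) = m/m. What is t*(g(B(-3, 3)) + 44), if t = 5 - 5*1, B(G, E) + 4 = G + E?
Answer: 0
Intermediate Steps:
B(G, E) = -4 + E + G (B(G, E) = -4 + (G + E) = -4 + (E + G) = -4 + E + G)
t = 0 (t = 5 - 5 = 0)
g(m) = 1
t*(g(B(-3, 3)) + 44) = 0*(1 + 44) = 0*45 = 0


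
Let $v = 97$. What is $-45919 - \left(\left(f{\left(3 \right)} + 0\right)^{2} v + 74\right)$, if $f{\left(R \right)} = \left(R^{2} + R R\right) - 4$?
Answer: $-65005$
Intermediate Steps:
$f{\left(R \right)} = -4 + 2 R^{2}$ ($f{\left(R \right)} = \left(R^{2} + R^{2}\right) - 4 = 2 R^{2} - 4 = -4 + 2 R^{2}$)
$-45919 - \left(\left(f{\left(3 \right)} + 0\right)^{2} v + 74\right) = -45919 - \left(\left(\left(-4 + 2 \cdot 3^{2}\right) + 0\right)^{2} \cdot 97 + 74\right) = -45919 - \left(\left(\left(-4 + 2 \cdot 9\right) + 0\right)^{2} \cdot 97 + 74\right) = -45919 - \left(\left(\left(-4 + 18\right) + 0\right)^{2} \cdot 97 + 74\right) = -45919 - \left(\left(14 + 0\right)^{2} \cdot 97 + 74\right) = -45919 - \left(14^{2} \cdot 97 + 74\right) = -45919 - \left(196 \cdot 97 + 74\right) = -45919 - \left(19012 + 74\right) = -45919 - 19086 = -65005$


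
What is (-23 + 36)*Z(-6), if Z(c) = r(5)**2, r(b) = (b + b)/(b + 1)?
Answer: 325/9 ≈ 36.111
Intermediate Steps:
r(b) = 2*b/(1 + b) (r(b) = (2*b)/(1 + b) = 2*b/(1 + b))
Z(c) = 25/9 (Z(c) = (2*5/(1 + 5))**2 = (2*5/6)**2 = (2*5*(1/6))**2 = (5/3)**2 = 25/9)
(-23 + 36)*Z(-6) = (-23 + 36)*(25/9) = 13*(25/9) = 325/9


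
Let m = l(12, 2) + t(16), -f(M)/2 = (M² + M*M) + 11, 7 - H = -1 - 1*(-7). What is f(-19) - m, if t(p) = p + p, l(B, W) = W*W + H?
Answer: -1503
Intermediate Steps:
H = 1 (H = 7 - (-1 - 1*(-7)) = 7 - (-1 + 7) = 7 - 1*6 = 7 - 6 = 1)
l(B, W) = 1 + W² (l(B, W) = W*W + 1 = W² + 1 = 1 + W²)
f(M) = -22 - 4*M² (f(M) = -2*((M² + M*M) + 11) = -2*((M² + M²) + 11) = -2*(2*M² + 11) = -2*(11 + 2*M²) = -22 - 4*M²)
t(p) = 2*p
m = 37 (m = (1 + 2²) + 2*16 = (1 + 4) + 32 = 5 + 32 = 37)
f(-19) - m = (-22 - 4*(-19)²) - 1*37 = (-22 - 4*361) - 37 = (-22 - 1444) - 37 = -1466 - 37 = -1503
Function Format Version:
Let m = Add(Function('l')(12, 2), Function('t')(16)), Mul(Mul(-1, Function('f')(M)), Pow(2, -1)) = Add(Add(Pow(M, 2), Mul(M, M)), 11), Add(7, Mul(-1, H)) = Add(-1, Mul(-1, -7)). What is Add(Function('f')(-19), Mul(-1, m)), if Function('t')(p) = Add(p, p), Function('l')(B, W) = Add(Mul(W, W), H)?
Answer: -1503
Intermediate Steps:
H = 1 (H = Add(7, Mul(-1, Add(-1, Mul(-1, -7)))) = Add(7, Mul(-1, Add(-1, 7))) = Add(7, Mul(-1, 6)) = Add(7, -6) = 1)
Function('l')(B, W) = Add(1, Pow(W, 2)) (Function('l')(B, W) = Add(Mul(W, W), 1) = Add(Pow(W, 2), 1) = Add(1, Pow(W, 2)))
Function('f')(M) = Add(-22, Mul(-4, Pow(M, 2))) (Function('f')(M) = Mul(-2, Add(Add(Pow(M, 2), Mul(M, M)), 11)) = Mul(-2, Add(Add(Pow(M, 2), Pow(M, 2)), 11)) = Mul(-2, Add(Mul(2, Pow(M, 2)), 11)) = Mul(-2, Add(11, Mul(2, Pow(M, 2)))) = Add(-22, Mul(-4, Pow(M, 2))))
Function('t')(p) = Mul(2, p)
m = 37 (m = Add(Add(1, Pow(2, 2)), Mul(2, 16)) = Add(Add(1, 4), 32) = Add(5, 32) = 37)
Add(Function('f')(-19), Mul(-1, m)) = Add(Add(-22, Mul(-4, Pow(-19, 2))), Mul(-1, 37)) = Add(Add(-22, Mul(-4, 361)), -37) = Add(Add(-22, -1444), -37) = Add(-1466, -37) = -1503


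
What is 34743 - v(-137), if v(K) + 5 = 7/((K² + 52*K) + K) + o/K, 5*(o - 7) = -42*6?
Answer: 285625951/8220 ≈ 34748.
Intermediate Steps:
o = -217/5 (o = 7 + (-42*6)/5 = 7 + (⅕)*(-252) = 7 - 252/5 = -217/5 ≈ -43.400)
v(K) = -5 + 7/(K² + 53*K) - 217/(5*K) (v(K) = -5 + (7/((K² + 52*K) + K) - 217/(5*K)) = -5 + (7/(K² + 53*K) - 217/(5*K)) = -5 + 7/(K² + 53*K) - 217/(5*K))
34743 - v(-137) = 34743 - (-11466 - 1542*(-137) - 25*(-137)²)/(5*(-137)*(53 - 137)) = 34743 - (-1)*(-11466 + 211254 - 25*18769)/(5*137*(-84)) = 34743 - (-1)*(-1)*(-11466 + 211254 - 469225)/(5*137*84) = 34743 - (-1)*(-1)*(-269437)/(5*137*84) = 34743 - 1*(-38491/8220) = 34743 + 38491/8220 = 285625951/8220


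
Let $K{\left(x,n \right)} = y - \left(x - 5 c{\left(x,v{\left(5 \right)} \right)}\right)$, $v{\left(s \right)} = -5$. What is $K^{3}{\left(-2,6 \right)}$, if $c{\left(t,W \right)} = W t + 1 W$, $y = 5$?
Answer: $32768$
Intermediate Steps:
$c{\left(t,W \right)} = W + W t$ ($c{\left(t,W \right)} = W t + W = W + W t$)
$K{\left(x,n \right)} = -20 - 26 x$ ($K{\left(x,n \right)} = 5 - \left(x - 5 \left(- 5 \left(1 + x\right)\right)\right) = 5 - \left(x - 5 \left(-5 - 5 x\right)\right) = 5 - \left(x + \left(25 + 25 x\right)\right) = 5 - \left(25 + 26 x\right) = -20 - 26 x$)
$K^{3}{\left(-2,6 \right)} = \left(-20 - -52\right)^{3} = \left(-20 + 52\right)^{3} = 32^{3} = 32768$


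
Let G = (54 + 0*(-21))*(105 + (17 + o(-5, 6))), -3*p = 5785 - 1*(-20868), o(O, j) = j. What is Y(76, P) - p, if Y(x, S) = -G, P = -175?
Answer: 5917/3 ≈ 1972.3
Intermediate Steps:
p = -26653/3 (p = -(5785 - 1*(-20868))/3 = -(5785 + 20868)/3 = -⅓*26653 = -26653/3 ≈ -8884.3)
G = 6912 (G = (54 + 0*(-21))*(105 + (17 + 6)) = (54 + 0)*(105 + 23) = 54*128 = 6912)
Y(x, S) = -6912 (Y(x, S) = -1*6912 = -6912)
Y(76, P) - p = -6912 - 1*(-26653/3) = -6912 + 26653/3 = 5917/3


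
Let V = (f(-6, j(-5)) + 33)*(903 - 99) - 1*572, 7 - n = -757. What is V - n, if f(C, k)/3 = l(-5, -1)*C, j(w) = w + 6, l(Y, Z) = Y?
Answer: 97556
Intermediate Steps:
j(w) = 6 + w
n = 764 (n = 7 - 1*(-757) = 7 + 757 = 764)
f(C, k) = -15*C (f(C, k) = 3*(-5*C) = -15*C)
V = 98320 (V = (-15*(-6) + 33)*(903 - 99) - 1*572 = (90 + 33)*804 - 572 = 123*804 - 572 = 98892 - 572 = 98320)
V - n = 98320 - 1*764 = 98320 - 764 = 97556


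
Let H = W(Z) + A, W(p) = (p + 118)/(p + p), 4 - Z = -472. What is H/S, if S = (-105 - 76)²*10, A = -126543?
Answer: -60234171/155942360 ≈ -0.38626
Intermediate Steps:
Z = 476 (Z = 4 - 1*(-472) = 4 + 472 = 476)
W(p) = (118 + p)/(2*p) (W(p) = (118 + p)/((2*p)) = (118 + p)*(1/(2*p)) = (118 + p)/(2*p))
H = -60234171/476 (H = (½)*(118 + 476)/476 - 126543 = (½)*(1/476)*594 - 126543 = 297/476 - 126543 = -60234171/476 ≈ -1.2654e+5)
S = 327610 (S = (-181)²*10 = 32761*10 = 327610)
H/S = -60234171/476/327610 = -60234171/476*1/327610 = -60234171/155942360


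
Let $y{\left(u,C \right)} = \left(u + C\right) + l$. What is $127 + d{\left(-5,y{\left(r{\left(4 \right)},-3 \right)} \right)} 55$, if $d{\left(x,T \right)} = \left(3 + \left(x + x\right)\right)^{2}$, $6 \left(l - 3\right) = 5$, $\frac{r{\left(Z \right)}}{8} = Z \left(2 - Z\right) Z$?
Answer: $2822$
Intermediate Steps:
$r{\left(Z \right)} = 8 Z^{2} \left(2 - Z\right)$ ($r{\left(Z \right)} = 8 Z \left(2 - Z\right) Z = 8 Z^{2} \left(2 - Z\right)$)
$l = \frac{23}{6}$ ($l = 3 + \frac{1}{6} \cdot 5 = 3 + \frac{5}{6} = \frac{23}{6} \approx 3.8333$)
$y{\left(u,C \right)} = \frac{23}{6} + C + u$ ($y{\left(u,C \right)} = \left(u + C\right) + \frac{23}{6} = \left(C + u\right) + \frac{23}{6} = \frac{23}{6} + C + u$)
$d{\left(x,T \right)} = \left(3 + 2 x\right)^{2}$
$127 + d{\left(-5,y{\left(r{\left(4 \right)},-3 \right)} \right)} 55 = 127 + \left(3 + 2 \left(-5\right)\right)^{2} \cdot 55 = 127 + \left(3 - 10\right)^{2} \cdot 55 = 127 + \left(-7\right)^{2} \cdot 55 = 127 + 49 \cdot 55 = 127 + 2695 = 2822$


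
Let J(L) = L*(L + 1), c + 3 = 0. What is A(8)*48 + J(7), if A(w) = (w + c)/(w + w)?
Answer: 71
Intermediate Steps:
c = -3 (c = -3 + 0 = -3)
J(L) = L*(1 + L)
A(w) = (-3 + w)/(2*w) (A(w) = (w - 3)/(w + w) = (-3 + w)/((2*w)) = (-3 + w)*(1/(2*w)) = (-3 + w)/(2*w))
A(8)*48 + J(7) = ((½)*(-3 + 8)/8)*48 + 7*(1 + 7) = ((½)*(⅛)*5)*48 + 7*8 = (5/16)*48 + 56 = 15 + 56 = 71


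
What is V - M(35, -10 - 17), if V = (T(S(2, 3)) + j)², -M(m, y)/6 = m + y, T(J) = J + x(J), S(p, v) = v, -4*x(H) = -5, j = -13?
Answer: 1993/16 ≈ 124.56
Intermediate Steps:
x(H) = 5/4 (x(H) = -¼*(-5) = 5/4)
T(J) = 5/4 + J (T(J) = J + 5/4 = 5/4 + J)
M(m, y) = -6*m - 6*y (M(m, y) = -6*(m + y) = -6*m - 6*y)
V = 1225/16 (V = ((5/4 + 3) - 13)² = (17/4 - 13)² = (-35/4)² = 1225/16 ≈ 76.563)
V - M(35, -10 - 17) = 1225/16 - (-6*35 - 6*(-10 - 17)) = 1225/16 - (-210 - 6*(-27)) = 1225/16 - (-210 + 162) = 1225/16 - 1*(-48) = 1225/16 + 48 = 1993/16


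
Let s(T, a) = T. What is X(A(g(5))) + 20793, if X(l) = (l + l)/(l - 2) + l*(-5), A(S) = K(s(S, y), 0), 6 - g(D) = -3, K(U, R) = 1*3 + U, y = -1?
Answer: 103677/5 ≈ 20735.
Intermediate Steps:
K(U, R) = 3 + U
g(D) = 9 (g(D) = 6 - 1*(-3) = 6 + 3 = 9)
A(S) = 3 + S
X(l) = -5*l + 2*l/(-2 + l) (X(l) = (2*l)/(-2 + l) - 5*l = 2*l/(-2 + l) - 5*l = -5*l + 2*l/(-2 + l))
X(A(g(5))) + 20793 = (3 + 9)*(12 - 5*(3 + 9))/(-2 + (3 + 9)) + 20793 = 12*(12 - 5*12)/(-2 + 12) + 20793 = 12*(12 - 60)/10 + 20793 = 12*(⅒)*(-48) + 20793 = -288/5 + 20793 = 103677/5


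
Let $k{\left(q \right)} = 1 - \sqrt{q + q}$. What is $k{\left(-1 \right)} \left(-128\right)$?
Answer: $-128 + 128 i \sqrt{2} \approx -128.0 + 181.02 i$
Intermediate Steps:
$k{\left(q \right)} = 1 - \sqrt{2} \sqrt{q}$ ($k{\left(q \right)} = 1 - \sqrt{2 q} = 1 - \sqrt{2} \sqrt{q}$)
$k{\left(-1 \right)} \left(-128\right) = \left(1 - \sqrt{2} \sqrt{-1}\right) \left(-128\right) = \left(1 - \sqrt{2} i\right) \left(-128\right) = \left(1 - i \sqrt{2}\right) \left(-128\right) = -128 + 128 i \sqrt{2}$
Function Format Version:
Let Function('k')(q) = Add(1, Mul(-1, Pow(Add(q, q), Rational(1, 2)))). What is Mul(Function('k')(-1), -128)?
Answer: Add(-128, Mul(128, I, Pow(2, Rational(1, 2)))) ≈ Add(-128.00, Mul(181.02, I))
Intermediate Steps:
Function('k')(q) = Add(1, Mul(-1, Pow(2, Rational(1, 2)), Pow(q, Rational(1, 2)))) (Function('k')(q) = Add(1, Mul(-1, Pow(Mul(2, q), Rational(1, 2)))) = Add(1, Mul(-1, Mul(Pow(2, Rational(1, 2)), Pow(q, Rational(1, 2))))) = Add(1, Mul(-1, Pow(2, Rational(1, 2)), Pow(q, Rational(1, 2)))))
Mul(Function('k')(-1), -128) = Mul(Add(1, Mul(-1, Pow(2, Rational(1, 2)), Pow(-1, Rational(1, 2)))), -128) = Mul(Add(1, Mul(-1, Pow(2, Rational(1, 2)), I)), -128) = Mul(Add(1, Mul(-1, I, Pow(2, Rational(1, 2)))), -128) = Add(-128, Mul(128, I, Pow(2, Rational(1, 2))))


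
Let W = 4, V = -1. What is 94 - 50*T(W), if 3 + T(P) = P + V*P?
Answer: 244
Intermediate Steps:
T(P) = -3 (T(P) = -3 + (P - P) = -3 + 0 = -3)
94 - 50*T(W) = 94 - 50*(-3) = 94 + 150 = 244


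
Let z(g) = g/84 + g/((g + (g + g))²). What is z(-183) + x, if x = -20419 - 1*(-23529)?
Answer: 143320265/46116 ≈ 3107.8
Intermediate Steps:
z(g) = 1/(9*g) + g/84 (z(g) = g*(1/84) + g/((g + 2*g)²) = g/84 + g/((3*g)²) = g/84 + g/((9*g²)) = g/84 + g*(1/(9*g²)) = g/84 + 1/(9*g) = 1/(9*g) + g/84)
x = 3110 (x = -20419 + 23529 = 3110)
z(-183) + x = ((⅑)/(-183) + (1/84)*(-183)) + 3110 = ((⅑)*(-1/183) - 61/28) + 3110 = (-1/1647 - 61/28) + 3110 = -100495/46116 + 3110 = 143320265/46116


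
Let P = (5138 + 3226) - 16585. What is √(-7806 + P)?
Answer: I*√16027 ≈ 126.6*I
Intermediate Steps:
P = -8221 (P = 8364 - 16585 = -8221)
√(-7806 + P) = √(-7806 - 8221) = √(-16027) = I*√16027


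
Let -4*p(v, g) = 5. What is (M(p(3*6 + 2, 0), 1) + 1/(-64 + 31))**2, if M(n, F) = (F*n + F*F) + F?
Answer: 9025/17424 ≈ 0.51796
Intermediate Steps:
p(v, g) = -5/4 (p(v, g) = -1/4*5 = -5/4)
M(n, F) = F + F**2 + F*n (M(n, F) = (F*n + F**2) + F = (F**2 + F*n) + F = F + F**2 + F*n)
(M(p(3*6 + 2, 0), 1) + 1/(-64 + 31))**2 = (1*(1 + 1 - 5/4) + 1/(-64 + 31))**2 = (1*(3/4) + 1/(-33))**2 = (3/4 - 1/33)**2 = (95/132)**2 = 9025/17424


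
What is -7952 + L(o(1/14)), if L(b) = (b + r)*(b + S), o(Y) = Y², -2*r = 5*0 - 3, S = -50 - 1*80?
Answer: -313000337/38416 ≈ -8147.7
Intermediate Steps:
S = -130 (S = -50 - 80 = -130)
r = 3/2 (r = -(5*0 - 3)/2 = -(0 - 3)/2 = -½*(-3) = 3/2 ≈ 1.5000)
L(b) = (-130 + b)*(3/2 + b) (L(b) = (b + 3/2)*(b - 130) = (3/2 + b)*(-130 + b) = (-130 + b)*(3/2 + b))
-7952 + L(o(1/14)) = -7952 + (-195 + ((1/14)²)² - 257*(1/14)²/2) = -7952 + (-195 + (1/196)² - 257/2*1/196) = -7952 + (-195 + 1/38416 - 257/392) = -7952 - 7516305/38416 = -313000337/38416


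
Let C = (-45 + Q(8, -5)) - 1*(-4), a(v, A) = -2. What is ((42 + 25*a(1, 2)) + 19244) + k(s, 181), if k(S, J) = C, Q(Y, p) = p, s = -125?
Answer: 19190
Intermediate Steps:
C = -46 (C = (-45 - 5) - 1*(-4) = -50 + 4 = -46)
k(S, J) = -46
((42 + 25*a(1, 2)) + 19244) + k(s, 181) = ((42 + 25*(-2)) + 19244) - 46 = ((42 - 50) + 19244) - 46 = (-8 + 19244) - 46 = 19236 - 46 = 19190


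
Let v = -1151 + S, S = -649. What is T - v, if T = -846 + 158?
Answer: 1112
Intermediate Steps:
v = -1800 (v = -1151 - 649 = -1800)
T = -688
T - v = -688 - 1*(-1800) = -688 + 1800 = 1112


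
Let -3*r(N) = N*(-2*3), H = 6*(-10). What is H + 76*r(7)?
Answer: 1004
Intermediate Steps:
H = -60
r(N) = 2*N (r(N) = -N*(-2*3)/3 = -N*(-6)/3 = -(-2)*N = 2*N)
H + 76*r(7) = -60 + 76*(2*7) = -60 + 76*14 = -60 + 1064 = 1004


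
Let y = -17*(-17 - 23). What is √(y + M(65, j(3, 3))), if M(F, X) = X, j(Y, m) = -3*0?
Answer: 2*√170 ≈ 26.077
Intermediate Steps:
j(Y, m) = 0
y = 680 (y = -17*(-40) = 680)
√(y + M(65, j(3, 3))) = √(680 + 0) = √680 = 2*√170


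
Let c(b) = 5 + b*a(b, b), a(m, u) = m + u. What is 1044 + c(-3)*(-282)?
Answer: -5442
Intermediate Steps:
c(b) = 5 + 2*b² (c(b) = 5 + b*(b + b) = 5 + b*(2*b) = 5 + 2*b²)
1044 + c(-3)*(-282) = 1044 + (5 + 2*(-3)²)*(-282) = 1044 + (5 + 2*9)*(-282) = 1044 + (5 + 18)*(-282) = 1044 + 23*(-282) = 1044 - 6486 = -5442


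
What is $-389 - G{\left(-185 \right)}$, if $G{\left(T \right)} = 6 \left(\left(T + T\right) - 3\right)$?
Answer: $1849$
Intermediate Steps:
$G{\left(T \right)} = -18 + 12 T$ ($G{\left(T \right)} = 6 \left(2 T - 3\right) = 6 \left(-3 + 2 T\right) = -18 + 12 T$)
$-389 - G{\left(-185 \right)} = -389 - \left(-18 + 12 \left(-185\right)\right) = -389 - \left(-18 - 2220\right) = -389 - -2238 = -389 + 2238 = 1849$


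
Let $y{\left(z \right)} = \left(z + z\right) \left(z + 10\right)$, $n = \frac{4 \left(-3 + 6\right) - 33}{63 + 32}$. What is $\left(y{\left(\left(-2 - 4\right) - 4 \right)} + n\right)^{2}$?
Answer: $\frac{441}{9025} \approx 0.048864$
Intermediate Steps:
$n = - \frac{21}{95}$ ($n = \frac{4 \cdot 3 - 33}{95} = \left(12 - 33\right) \frac{1}{95} = \left(-21\right) \frac{1}{95} = - \frac{21}{95} \approx -0.22105$)
$y{\left(z \right)} = 2 z \left(10 + z\right)$
$\left(y{\left(\left(-2 - 4\right) - 4 \right)} + n\right)^{2} = \left(2 \left(\left(-2 - 4\right) - 4\right) \left(10 - 10\right) - \frac{21}{95}\right)^{2} = \left(2 \left(-6 - 4\right) \left(10 - 10\right) - \frac{21}{95}\right)^{2} = \left(2 \left(-10\right) \left(10 - 10\right) - \frac{21}{95}\right)^{2} = \left(2 \left(-10\right) 0 - \frac{21}{95}\right)^{2} = \left(0 - \frac{21}{95}\right)^{2} = \left(- \frac{21}{95}\right)^{2} = \frac{441}{9025}$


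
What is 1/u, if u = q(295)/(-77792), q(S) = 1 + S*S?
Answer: -38896/43513 ≈ -0.89389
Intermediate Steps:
q(S) = 1 + S**2
u = -43513/38896 (u = (1 + 295**2)/(-77792) = (1 + 87025)*(-1/77792) = 87026*(-1/77792) = -43513/38896 ≈ -1.1187)
1/u = 1/(-43513/38896) = -38896/43513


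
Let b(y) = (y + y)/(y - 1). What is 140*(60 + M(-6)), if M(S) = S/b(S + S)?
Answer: 7945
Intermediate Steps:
b(y) = 2*y/(-1 + y) (b(y) = (2*y)/(-1 + y) = 2*y/(-1 + y))
M(S) = -¼ + S/2 (M(S) = S/((2*(S + S)/(-1 + (S + S)))) = S/((2*(2*S)/(-1 + 2*S))) = S/((4*S/(-1 + 2*S))) = S*((-1 + 2*S)/(4*S)) = -¼ + S/2)
140*(60 + M(-6)) = 140*(60 + (-¼ + (½)*(-6))) = 140*(60 + (-¼ - 3)) = 140*(60 - 13/4) = 140*(227/4) = 7945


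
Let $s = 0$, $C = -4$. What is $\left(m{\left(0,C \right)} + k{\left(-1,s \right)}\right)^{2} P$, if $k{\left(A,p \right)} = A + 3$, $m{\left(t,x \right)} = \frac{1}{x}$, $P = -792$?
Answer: $- \frac{4851}{2} \approx -2425.5$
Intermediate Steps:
$k{\left(A,p \right)} = 3 + A$
$\left(m{\left(0,C \right)} + k{\left(-1,s \right)}\right)^{2} P = \left(\frac{1}{-4} + \left(3 - 1\right)\right)^{2} \left(-792\right) = \left(- \frac{1}{4} + 2\right)^{2} \left(-792\right) = \left(\frac{7}{4}\right)^{2} \left(-792\right) = \frac{49}{16} \left(-792\right) = - \frac{4851}{2}$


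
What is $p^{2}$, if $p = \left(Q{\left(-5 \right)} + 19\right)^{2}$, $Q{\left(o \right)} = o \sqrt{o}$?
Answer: $\left(19 - 5 i \sqrt{5}\right)^{4} \approx -1.248 \cdot 10^{5} - 2.0053 \cdot 10^{5} i$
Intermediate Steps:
$Q{\left(o \right)} = o^{\frac{3}{2}}$
$p = \left(19 - 5 i \sqrt{5}\right)^{2}$ ($p = \left(\left(-5\right)^{\frac{3}{2}} + 19\right)^{2} = \left(- 5 i \sqrt{5} + 19\right)^{2} = \left(19 - 5 i \sqrt{5}\right)^{2} \approx 236.0 - 424.85 i$)
$p^{2} = \left(236 - 190 i \sqrt{5}\right)^{2}$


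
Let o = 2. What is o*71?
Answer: 142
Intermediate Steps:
o*71 = 2*71 = 142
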